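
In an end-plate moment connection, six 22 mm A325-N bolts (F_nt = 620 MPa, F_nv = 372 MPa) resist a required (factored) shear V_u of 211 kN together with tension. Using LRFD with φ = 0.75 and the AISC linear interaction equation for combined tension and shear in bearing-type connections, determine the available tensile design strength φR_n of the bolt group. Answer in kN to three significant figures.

A_b = π·22²/4 = 380.1 mm²; f_rv = 211 × 1000 / (6 × 380.1) = 92.51 MPa.
F'_nt = 1.3 F_nt − (F_nt / φF_nv) f_rv = 1.3·620 − (620/(0.75·372))·92.51 = 600.4 MPa, capped at F_nt → F'_nt = 600.4 MPa.
R_n = F'_nt · A_b · n = 600.4 × 380.1 × 6 / 1000 = 1369 kN.
Design strength φR_n = 0.75 × 1369 = 1030 kN.

1030 kN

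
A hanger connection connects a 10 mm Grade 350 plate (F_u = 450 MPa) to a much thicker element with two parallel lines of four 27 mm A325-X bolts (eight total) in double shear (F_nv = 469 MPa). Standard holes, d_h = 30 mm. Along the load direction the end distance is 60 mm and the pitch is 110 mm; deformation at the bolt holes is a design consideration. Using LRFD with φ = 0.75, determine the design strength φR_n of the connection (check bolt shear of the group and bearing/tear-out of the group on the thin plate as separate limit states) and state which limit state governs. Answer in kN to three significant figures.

Bolt shear: A_b = π·27²/4 = 572.6 mm²; R_n = 469 × 572.6 × 8 × 2 / 1000 = 4296 kN → 0.75 × 4296 = 3220 kN.
Bearing (1.2 l_c t F_u ≤ 2.4 d t F_u): upper limit = 2.4·27·10·450 / 1000 = 291.6 kN.
  Edge l_c = 60 − 30/2 = 45 → r_n = 243 kN; interior l_c = 110 − 30 = 80 → r_n = 291.6 kN.
  R_n,bearing = 2·243 + 6·291.6 = 2236 kN → 0.75 × 2236 = 1680 kN.
Bearing governs: 1680 kN.

1680 kN (bearing governs)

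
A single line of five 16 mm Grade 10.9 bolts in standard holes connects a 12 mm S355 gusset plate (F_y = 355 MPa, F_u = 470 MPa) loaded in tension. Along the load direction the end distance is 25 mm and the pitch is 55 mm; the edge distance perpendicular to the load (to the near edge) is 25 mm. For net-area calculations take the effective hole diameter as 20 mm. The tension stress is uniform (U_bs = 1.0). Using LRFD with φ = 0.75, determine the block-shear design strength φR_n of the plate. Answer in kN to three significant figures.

457 kN

Shear plane L_v = 25 + 4·55 = 245 mm; A_gv = 245 × 12 = 2940 mm².
A_nv = (245 − 4.5·20) × 12 = 1860 mm².
A_nt = (25 − 0.5·20) × 12 = 180 mm².
0.6 F_u A_nv = 524.5 kN; 0.6 F_y A_gv = 626.2 kN → shear rupture governs the shear term.
R_n = 524.5 + 1.0 × 470 × 180 / 1000 = 609.1 kN.
Design strength φR_n = 0.75 × 609.1 = 457 kN.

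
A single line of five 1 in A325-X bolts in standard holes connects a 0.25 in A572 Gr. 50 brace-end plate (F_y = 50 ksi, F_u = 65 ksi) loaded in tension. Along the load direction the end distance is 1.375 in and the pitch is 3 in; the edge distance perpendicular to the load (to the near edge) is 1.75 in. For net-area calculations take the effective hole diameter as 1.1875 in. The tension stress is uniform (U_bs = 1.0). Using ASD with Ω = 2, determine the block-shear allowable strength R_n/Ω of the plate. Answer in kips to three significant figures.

48.5 kips

Shear plane L_v = 1.375 + 4·3 = 13.38 in; A_gv = 13.38 × 0.25 = 3.344 in².
A_nv = (13.38 − 4.5·1.1875) × 0.25 = 2.008 in².
A_nt = (1.75 − 0.5·1.1875) × 0.25 = 0.2891 in².
0.6 F_u A_nv = 78.3 kips; 0.6 F_y A_gv = 100.3 kips → shear rupture governs the shear term.
R_n = 78.3 + 1.0 × 65 × 0.2891 = 97.09 kips.
Allowable strength R_n/Ω = 97.09 / 2 = 48.5 kips.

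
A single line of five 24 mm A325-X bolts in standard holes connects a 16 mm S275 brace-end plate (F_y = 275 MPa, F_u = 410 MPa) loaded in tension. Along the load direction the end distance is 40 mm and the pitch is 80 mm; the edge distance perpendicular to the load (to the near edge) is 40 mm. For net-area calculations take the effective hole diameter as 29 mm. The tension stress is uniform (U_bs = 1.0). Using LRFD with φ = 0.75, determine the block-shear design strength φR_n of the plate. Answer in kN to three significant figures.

803 kN

Shear plane L_v = 40 + 4·80 = 360 mm; A_gv = 360 × 16 = 5760 mm².
A_nv = (360 − 4.5·29) × 16 = 3672 mm².
A_nt = (40 − 0.5·29) × 16 = 408 mm².
0.6 F_u A_nv = 903.3 kN; 0.6 F_y A_gv = 950.4 kN → shear rupture governs the shear term.
R_n = 903.3 + 1.0 × 410 × 408 / 1000 = 1071 kN.
Design strength φR_n = 0.75 × 1071 = 803 kN.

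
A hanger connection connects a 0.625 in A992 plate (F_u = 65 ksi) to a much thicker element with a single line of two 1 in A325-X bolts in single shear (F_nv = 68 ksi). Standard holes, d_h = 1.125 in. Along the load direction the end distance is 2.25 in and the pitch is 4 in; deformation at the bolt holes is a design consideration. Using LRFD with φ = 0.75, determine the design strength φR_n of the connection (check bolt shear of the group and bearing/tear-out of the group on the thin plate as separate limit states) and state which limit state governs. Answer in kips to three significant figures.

80.1 kips (bolt shear governs)

Bolt shear: A_b = π·1²/4 = 0.7854 in²; R_n = 68 × 0.7854 × 2 × 1 = 106.8 kips → 0.75 × 106.8 = 80.1 kips.
Bearing (1.2 l_c t F_u ≤ 2.4 d t F_u): upper limit = 2.4·1·0.625·65 = 97.5 kips.
  Edge l_c = 2.25 − 1.125/2 = 1.688 → r_n = 82.27 kips; interior l_c = 4 − 1.125 = 2.875 → r_n = 97.5 kips.
  R_n,bearing = 1·82.27 + 1·97.5 = 179.8 kips → 0.75 × 179.8 = 135 kips.
Bolt shear governs: 80.1 kips.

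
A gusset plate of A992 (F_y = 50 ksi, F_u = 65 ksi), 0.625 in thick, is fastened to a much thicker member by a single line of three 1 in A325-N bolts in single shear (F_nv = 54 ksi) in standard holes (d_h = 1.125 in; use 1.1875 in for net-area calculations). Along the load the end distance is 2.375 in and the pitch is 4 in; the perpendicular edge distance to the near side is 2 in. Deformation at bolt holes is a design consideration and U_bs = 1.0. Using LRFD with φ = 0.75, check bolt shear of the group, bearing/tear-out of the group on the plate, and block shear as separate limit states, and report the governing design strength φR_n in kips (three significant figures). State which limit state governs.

Bolt shear: A_b = π·1²/4 = 0.7854 in²; R_n = 54 × 0.7854 × 3 × 1 = 127.2 kips → 0.75 × 127.2 = 95.4 kips.
Bearing: edge l_c = 1.812, r_n = 88.36 kips; interior l_c = 2.875, r_n = 97.5 kips; R_n = 88.36 + 2·97.5 = 283.4 kips → 213 kips.
Block shear: A_gv = 6.484, A_nv = 4.629, A_nt = 0.8789 in²; R_n = min(0.6F_uA_nv, 0.6F_yA_gv) + U_bs·F_u·A_nt = 237.7 kips → 178 kips.
Bolt shear governs: 95.4 kips.

95.4 kips (bolt shear governs)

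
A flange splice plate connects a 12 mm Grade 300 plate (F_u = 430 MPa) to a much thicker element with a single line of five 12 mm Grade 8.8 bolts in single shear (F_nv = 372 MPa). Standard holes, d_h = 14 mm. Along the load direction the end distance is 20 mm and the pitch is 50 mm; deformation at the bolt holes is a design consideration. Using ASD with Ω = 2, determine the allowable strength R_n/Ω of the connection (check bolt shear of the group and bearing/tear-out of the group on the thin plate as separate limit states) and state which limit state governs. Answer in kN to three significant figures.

Bolt shear: A_b = π·12²/4 = 113.1 mm²; R_n = 372 × 113.1 × 5 × 1 / 1000 = 210.4 kN → 210.4 / 2 = 105 kN.
Bearing (1.2 l_c t F_u ≤ 2.4 d t F_u): upper limit = 2.4·12·12·430 / 1000 = 148.6 kN.
  Edge l_c = 20 − 14/2 = 13 → r_n = 80.5 kN; interior l_c = 50 − 14 = 36 → r_n = 148.6 kN.
  R_n,bearing = 1·80.5 + 4·148.6 = 674.9 kN → 674.9 / 2 = 337 kN.
Bolt shear governs: 105 kN.

105 kN (bolt shear governs)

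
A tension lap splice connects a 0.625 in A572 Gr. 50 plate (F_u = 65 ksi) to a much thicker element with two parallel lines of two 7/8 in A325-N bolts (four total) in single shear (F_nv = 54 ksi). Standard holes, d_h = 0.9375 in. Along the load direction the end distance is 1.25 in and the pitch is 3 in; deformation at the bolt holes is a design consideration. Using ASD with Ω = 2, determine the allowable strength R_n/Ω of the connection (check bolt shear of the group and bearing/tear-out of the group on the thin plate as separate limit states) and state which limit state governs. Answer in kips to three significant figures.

Bolt shear: A_b = π·0.875²/4 = 0.6013 in²; R_n = 54 × 0.6013 × 4 × 1 = 129.9 kips → 129.9 / 2 = 64.9 kips.
Bearing (1.2 l_c t F_u ≤ 2.4 d t F_u): upper limit = 2.4·0.875·0.625·65 = 85.31 kips.
  Edge l_c = 1.25 − 0.9375/2 = 0.7812 → r_n = 38.09 kips; interior l_c = 3 − 0.9375 = 2.062 → r_n = 85.31 kips.
  R_n,bearing = 2·38.09 + 2·85.31 = 246.8 kips → 246.8 / 2 = 123 kips.
Bolt shear governs: 64.9 kips.

64.9 kips (bolt shear governs)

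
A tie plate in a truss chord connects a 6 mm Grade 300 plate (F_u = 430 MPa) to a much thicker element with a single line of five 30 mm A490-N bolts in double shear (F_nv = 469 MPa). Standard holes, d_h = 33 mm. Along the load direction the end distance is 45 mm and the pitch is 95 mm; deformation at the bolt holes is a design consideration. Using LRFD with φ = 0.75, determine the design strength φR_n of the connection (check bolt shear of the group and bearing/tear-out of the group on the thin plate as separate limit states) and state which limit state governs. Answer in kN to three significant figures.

Bolt shear: A_b = π·30²/4 = 706.9 mm²; R_n = 469 × 706.9 × 5 × 2 / 1000 = 3315 kN → 0.75 × 3315 = 2490 kN.
Bearing (1.2 l_c t F_u ≤ 2.4 d t F_u): upper limit = 2.4·30·6·430 / 1000 = 185.8 kN.
  Edge l_c = 45 − 33/2 = 28.5 → r_n = 88.24 kN; interior l_c = 95 − 33 = 62 → r_n = 185.8 kN.
  R_n,bearing = 1·88.24 + 4·185.8 = 831.3 kN → 0.75 × 831.3 = 623 kN.
Bearing governs: 623 kN.

623 kN (bearing governs)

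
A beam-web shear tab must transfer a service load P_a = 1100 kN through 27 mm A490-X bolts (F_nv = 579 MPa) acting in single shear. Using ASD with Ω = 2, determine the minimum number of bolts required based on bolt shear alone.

A_b = π·27²/4 = 572.6 mm².
Per-bolt allowable strength R_n/Ω = 579 × 572.6 × 1 / 1000 / 2 = 165.8 kN.
n ≥ 1100 / 165.8 = 6.636 → use 7 bolts.

7 bolts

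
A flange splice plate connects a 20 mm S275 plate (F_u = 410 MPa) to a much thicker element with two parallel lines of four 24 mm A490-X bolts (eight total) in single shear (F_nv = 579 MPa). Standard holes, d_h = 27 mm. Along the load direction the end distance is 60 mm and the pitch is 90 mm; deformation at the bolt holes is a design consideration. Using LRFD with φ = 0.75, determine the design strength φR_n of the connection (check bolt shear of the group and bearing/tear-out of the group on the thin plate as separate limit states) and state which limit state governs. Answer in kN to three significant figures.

Bolt shear: A_b = π·24²/4 = 452.4 mm²; R_n = 579 × 452.4 × 8 × 1 / 1000 = 2095 kN → 0.75 × 2095 = 1570 kN.
Bearing (1.2 l_c t F_u ≤ 2.4 d t F_u): upper limit = 2.4·24·20·410 / 1000 = 472.3 kN.
  Edge l_c = 60 − 27/2 = 46.5 → r_n = 457.6 kN; interior l_c = 90 − 27 = 63 → r_n = 472.3 kN.
  R_n,bearing = 2·457.6 + 6·472.3 = 3749 kN → 0.75 × 3749 = 2810 kN.
Bolt shear governs: 1570 kN.

1570 kN (bolt shear governs)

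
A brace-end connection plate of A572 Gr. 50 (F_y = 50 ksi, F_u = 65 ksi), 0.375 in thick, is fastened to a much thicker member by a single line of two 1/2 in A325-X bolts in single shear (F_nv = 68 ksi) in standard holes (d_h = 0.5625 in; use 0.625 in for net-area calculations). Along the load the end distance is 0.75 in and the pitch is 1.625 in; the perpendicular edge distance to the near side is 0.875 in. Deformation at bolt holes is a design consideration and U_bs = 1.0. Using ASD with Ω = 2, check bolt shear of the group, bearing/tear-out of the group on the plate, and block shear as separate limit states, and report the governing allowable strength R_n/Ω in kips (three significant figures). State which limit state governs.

Bolt shear: A_b = π·0.5²/4 = 0.1963 in²; R_n = 68 × 0.1963 × 2 × 1 = 26.7 kips → 26.7 / 2 = 13.4 kips.
Bearing: edge l_c = 0.4688, r_n = 13.71 kips; interior l_c = 1.062, r_n = 29.25 kips; R_n = 13.71 + 1·29.25 = 42.96 kips → 21.5 kips.
Block shear: A_gv = 0.8906, A_nv = 0.5391, A_nt = 0.2109 in²; R_n = min(0.6F_uA_nv, 0.6F_yA_gv) + U_bs·F_u·A_nt = 34.73 kips → 17.4 kips.
Bolt shear governs: 13.4 kips.

13.4 kips (bolt shear governs)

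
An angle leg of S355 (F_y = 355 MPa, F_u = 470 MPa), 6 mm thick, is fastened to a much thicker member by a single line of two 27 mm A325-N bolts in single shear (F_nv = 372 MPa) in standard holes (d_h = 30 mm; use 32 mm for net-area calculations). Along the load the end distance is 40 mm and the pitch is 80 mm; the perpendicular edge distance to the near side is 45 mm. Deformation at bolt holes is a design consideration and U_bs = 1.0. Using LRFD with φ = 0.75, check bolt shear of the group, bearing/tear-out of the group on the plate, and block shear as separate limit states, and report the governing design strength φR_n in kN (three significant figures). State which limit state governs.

153 kN (block shear governs)

Bolt shear: A_b = π·27²/4 = 572.6 mm²; R_n = 372 × 572.6 × 2 × 1 / 1000 = 426 kN → 0.75 × 426 = 319 kN.
Bearing: edge l_c = 25, r_n = 84.6 kN; interior l_c = 50, r_n = 169.2 kN; R_n = 84.6 + 1·169.2 = 253.8 kN → 190 kN.
Block shear: A_gv = 720, A_nv = 432, A_nt = 174 mm²; R_n = min(0.6F_uA_nv, 0.6F_yA_gv) + U_bs·F_u·A_nt = 203.6 kN → 153 kN.
Block shear governs: 153 kN.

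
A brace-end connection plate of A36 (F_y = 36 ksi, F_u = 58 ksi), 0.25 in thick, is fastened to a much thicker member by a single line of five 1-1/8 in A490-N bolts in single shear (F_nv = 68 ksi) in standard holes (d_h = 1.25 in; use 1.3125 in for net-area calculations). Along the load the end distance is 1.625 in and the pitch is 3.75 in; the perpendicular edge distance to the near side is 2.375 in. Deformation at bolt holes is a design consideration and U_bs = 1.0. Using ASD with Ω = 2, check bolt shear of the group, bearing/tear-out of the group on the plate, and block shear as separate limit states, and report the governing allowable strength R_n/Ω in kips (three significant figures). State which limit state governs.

57.3 kips (block shear governs)

Bolt shear: A_b = π·1.125²/4 = 0.994 in²; R_n = 68 × 0.994 × 5 × 1 = 338 kips → 338 / 2 = 169 kips.
Bearing: edge l_c = 1, r_n = 17.4 kips; interior l_c = 2.5, r_n = 39.15 kips; R_n = 17.4 + 4·39.15 = 174 kips → 87 kips.
Block shear: A_gv = 4.156, A_nv = 2.68, A_nt = 0.4297 in²; R_n = min(0.6F_uA_nv, 0.6F_yA_gv) + U_bs·F_u·A_nt = 114.7 kips → 57.3 kips.
Block shear governs: 57.3 kips.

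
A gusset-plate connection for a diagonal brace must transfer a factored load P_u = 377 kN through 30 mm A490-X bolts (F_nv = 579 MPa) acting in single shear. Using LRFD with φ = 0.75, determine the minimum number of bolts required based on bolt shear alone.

2 bolts

A_b = π·30²/4 = 706.9 mm².
Per-bolt design strength φR_n = 0.75 × 579 × 706.9 × 1 / 1000 = 307 kN.
n ≥ 377 / 307 = 1.228 → use 2 bolts.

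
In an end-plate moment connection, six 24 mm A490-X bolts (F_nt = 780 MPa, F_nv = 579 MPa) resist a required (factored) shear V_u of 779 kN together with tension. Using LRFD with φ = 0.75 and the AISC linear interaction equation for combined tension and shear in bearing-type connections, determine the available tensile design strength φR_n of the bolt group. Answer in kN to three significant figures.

A_b = π·24²/4 = 452.4 mm²; f_rv = 779 × 1000 / (6 × 452.4) = 287 MPa.
F'_nt = 1.3 F_nt − (F_nt / φF_nv) f_rv = 1.3·780 − (780/(0.75·579))·287 = 498.5 MPa, capped at F_nt → F'_nt = 498.5 MPa.
R_n = F'_nt · A_b · n = 498.5 × 452.4 × 6 / 1000 = 1353 kN.
Design strength φR_n = 0.75 × 1353 = 1010 kN.

1010 kN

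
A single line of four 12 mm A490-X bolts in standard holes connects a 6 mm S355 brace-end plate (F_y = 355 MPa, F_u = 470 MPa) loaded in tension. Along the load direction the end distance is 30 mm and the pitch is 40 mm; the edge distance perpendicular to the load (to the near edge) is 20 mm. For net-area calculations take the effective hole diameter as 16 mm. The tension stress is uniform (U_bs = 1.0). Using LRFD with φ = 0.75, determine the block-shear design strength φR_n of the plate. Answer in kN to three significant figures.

Shear plane L_v = 30 + 3·40 = 150 mm; A_gv = 150 × 6 = 900 mm².
A_nv = (150 − 3.5·16) × 6 = 564 mm².
A_nt = (20 − 0.5·16) × 6 = 72 mm².
0.6 F_u A_nv = 159 kN; 0.6 F_y A_gv = 191.7 kN → shear rupture governs the shear term.
R_n = 159 + 1.0 × 470 × 72 / 1000 = 192.9 kN.
Design strength φR_n = 0.75 × 192.9 = 145 kN.

145 kN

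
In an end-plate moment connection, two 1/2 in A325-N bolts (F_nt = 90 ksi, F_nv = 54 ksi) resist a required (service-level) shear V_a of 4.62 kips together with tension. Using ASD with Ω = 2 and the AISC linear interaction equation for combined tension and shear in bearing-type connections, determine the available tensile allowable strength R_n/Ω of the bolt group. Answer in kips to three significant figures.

A_b = π·0.5²/4 = 0.1963 in²; f_rv = 4.62 / (2 × 0.1963) = 11.76 ksi.
F'_nt = 1.3 F_nt − (Ω F_nt / F_nv) f_rv = 1.3·90 − (2·90/54)·11.76 = 77.78 ksi, capped at F_nt → F'_nt = 77.78 ksi.
R_n = F'_nt · A_b · n = 77.78 × 0.1963 × 2 = 30.55 kips.
Allowable strength R_n/Ω = 30.55 / 2 = 15.3 kips.

15.3 kips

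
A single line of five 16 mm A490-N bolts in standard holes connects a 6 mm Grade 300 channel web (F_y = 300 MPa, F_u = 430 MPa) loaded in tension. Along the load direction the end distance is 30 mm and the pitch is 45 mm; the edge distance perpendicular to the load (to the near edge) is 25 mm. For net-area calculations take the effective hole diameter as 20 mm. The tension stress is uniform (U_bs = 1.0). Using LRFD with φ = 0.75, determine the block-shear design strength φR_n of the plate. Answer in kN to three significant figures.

Shear plane L_v = 30 + 4·45 = 210 mm; A_gv = 210 × 6 = 1260 mm².
A_nv = (210 − 4.5·20) × 6 = 720 mm².
A_nt = (25 − 0.5·20) × 6 = 90 mm².
0.6 F_u A_nv = 185.8 kN; 0.6 F_y A_gv = 226.8 kN → shear rupture governs the shear term.
R_n = 185.8 + 1.0 × 430 × 90 / 1000 = 224.5 kN.
Design strength φR_n = 0.75 × 224.5 = 168 kN.

168 kN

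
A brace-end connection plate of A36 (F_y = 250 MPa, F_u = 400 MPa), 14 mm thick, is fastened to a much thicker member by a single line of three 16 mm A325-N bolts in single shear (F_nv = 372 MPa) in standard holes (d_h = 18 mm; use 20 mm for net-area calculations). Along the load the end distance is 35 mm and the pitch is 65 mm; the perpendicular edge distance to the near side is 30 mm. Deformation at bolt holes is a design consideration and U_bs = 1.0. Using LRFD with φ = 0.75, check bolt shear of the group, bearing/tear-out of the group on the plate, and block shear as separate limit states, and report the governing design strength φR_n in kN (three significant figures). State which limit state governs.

Bolt shear: A_b = π·16²/4 = 201.1 mm²; R_n = 372 × 201.1 × 3 × 1 / 1000 = 224.4 kN → 0.75 × 224.4 = 168 kN.
Bearing: edge l_c = 26, r_n = 174.7 kN; interior l_c = 47, r_n = 215 kN; R_n = 174.7 + 2·215 = 604.8 kN → 454 kN.
Block shear: A_gv = 2310, A_nv = 1610, A_nt = 280 mm²; R_n = min(0.6F_uA_nv, 0.6F_yA_gv) + U_bs·F_u·A_nt = 458.5 kN → 344 kN.
Bolt shear governs: 168 kN.

168 kN (bolt shear governs)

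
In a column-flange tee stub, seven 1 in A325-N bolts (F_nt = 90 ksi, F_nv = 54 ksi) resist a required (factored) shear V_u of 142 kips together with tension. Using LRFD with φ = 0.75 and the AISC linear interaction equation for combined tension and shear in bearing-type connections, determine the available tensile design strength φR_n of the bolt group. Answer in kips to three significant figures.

A_b = π·1²/4 = 0.7854 in²; f_rv = 142 / (7 × 0.7854) = 25.83 ksi.
F'_nt = 1.3 F_nt − (F_nt / φF_nv) f_rv = 1.3·90 − (90/(0.75·54))·25.83 = 59.6 ksi, capped at F_nt → F'_nt = 59.6 ksi.
R_n = F'_nt · A_b · n = 59.6 × 0.7854 × 7 = 327.7 kips.
Design strength φR_n = 0.75 × 327.7 = 246 kips.

246 kips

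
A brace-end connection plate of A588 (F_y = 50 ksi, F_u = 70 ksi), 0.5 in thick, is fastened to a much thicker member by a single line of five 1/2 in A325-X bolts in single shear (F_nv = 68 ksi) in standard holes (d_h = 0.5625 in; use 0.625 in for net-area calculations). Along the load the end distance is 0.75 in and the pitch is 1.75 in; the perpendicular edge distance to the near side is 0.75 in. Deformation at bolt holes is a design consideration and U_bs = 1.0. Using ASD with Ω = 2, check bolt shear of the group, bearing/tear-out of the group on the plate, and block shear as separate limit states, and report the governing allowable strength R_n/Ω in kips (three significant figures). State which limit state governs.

33.4 kips (bolt shear governs)

Bolt shear: A_b = π·0.5²/4 = 0.1963 in²; R_n = 68 × 0.1963 × 5 × 1 = 66.76 kips → 66.76 / 2 = 33.4 kips.
Bearing: edge l_c = 0.4688, r_n = 19.69 kips; interior l_c = 1.188, r_n = 42 kips; R_n = 19.69 + 4·42 = 187.7 kips → 93.8 kips.
Block shear: A_gv = 3.875, A_nv = 2.469, A_nt = 0.2188 in²; R_n = min(0.6F_uA_nv, 0.6F_yA_gv) + U_bs·F_u·A_nt = 119 kips → 59.5 kips.
Bolt shear governs: 33.4 kips.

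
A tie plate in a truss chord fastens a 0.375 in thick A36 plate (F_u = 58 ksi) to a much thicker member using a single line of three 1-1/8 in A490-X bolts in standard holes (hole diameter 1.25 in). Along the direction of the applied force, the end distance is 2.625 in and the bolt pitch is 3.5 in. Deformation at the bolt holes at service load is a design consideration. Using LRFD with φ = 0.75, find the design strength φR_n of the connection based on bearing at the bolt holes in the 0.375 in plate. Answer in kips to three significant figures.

127 kips

Per bolt r_n = 1.2 l_c t F_u ≤ 2.4 d t F_u; upper limit = 2.4 × 1.125 × 0.375 × 58 = 58.72 kips.
Edge bolt: l_c = 2.625 − 1.25/2 = 2 in → 1.2 × 2 × 0.375 × 58 = 52.2 → r_n = 52.2 kips.
Interior bolts: l_c = 3.5 − 1.25 = 2.25 in → 1.2 × 2.25 × 0.375 × 58 = 58.72 → r_n = 58.72 kips.
R_n = 1 × 52.2 + 2 × 58.72 = 169.6 kips.
Design strength φR_n = 0.75 × 169.6 = 127 kips.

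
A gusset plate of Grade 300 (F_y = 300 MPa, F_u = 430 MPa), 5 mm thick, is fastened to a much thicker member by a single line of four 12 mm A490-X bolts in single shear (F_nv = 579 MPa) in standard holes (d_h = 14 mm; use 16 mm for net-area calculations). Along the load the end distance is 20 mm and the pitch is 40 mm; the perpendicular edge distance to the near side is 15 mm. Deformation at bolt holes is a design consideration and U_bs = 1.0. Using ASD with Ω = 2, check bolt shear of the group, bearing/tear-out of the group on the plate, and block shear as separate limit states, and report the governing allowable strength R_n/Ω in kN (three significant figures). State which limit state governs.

Bolt shear: A_b = π·12²/4 = 113.1 mm²; R_n = 579 × 113.1 × 4 × 1 / 1000 = 261.9 kN → 261.9 / 2 = 131 kN.
Bearing: edge l_c = 13, r_n = 33.54 kN; interior l_c = 26, r_n = 61.92 kN; R_n = 33.54 + 3·61.92 = 219.3 kN → 110 kN.
Block shear: A_gv = 700, A_nv = 420, A_nt = 35 mm²; R_n = min(0.6F_uA_nv, 0.6F_yA_gv) + U_bs·F_u·A_nt = 123.4 kN → 61.7 kN.
Block shear governs: 61.7 kN.

61.7 kN (block shear governs)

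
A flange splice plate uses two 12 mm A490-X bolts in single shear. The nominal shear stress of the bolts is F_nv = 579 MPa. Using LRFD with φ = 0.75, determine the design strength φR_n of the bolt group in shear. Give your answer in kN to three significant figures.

A_b = π × 12² / 4 = 113.1 mm².
R_n = F_nv · A_b · n · n_s = 579 × 113.1 × 2 × 1 / 1000 = 131 kN.
Design strength φR_n = 0.75 × 131 = 98.2 kN.

98.2 kN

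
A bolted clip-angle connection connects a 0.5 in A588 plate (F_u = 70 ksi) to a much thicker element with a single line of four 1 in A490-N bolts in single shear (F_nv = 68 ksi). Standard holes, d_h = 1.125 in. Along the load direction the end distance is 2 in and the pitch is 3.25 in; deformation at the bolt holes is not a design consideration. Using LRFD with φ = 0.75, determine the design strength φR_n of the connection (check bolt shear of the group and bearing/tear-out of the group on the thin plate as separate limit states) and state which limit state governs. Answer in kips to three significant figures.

160 kips (bolt shear governs)

Bolt shear: A_b = π·1²/4 = 0.7854 in²; R_n = 68 × 0.7854 × 4 × 1 = 213.6 kips → 0.75 × 213.6 = 160 kips.
Bearing (1.5 l_c t F_u ≤ 3.0 d t F_u): upper limit = 3.0·1·0.5·70 = 105 kips.
  Edge l_c = 2 − 1.125/2 = 1.438 → r_n = 75.47 kips; interior l_c = 3.25 − 1.125 = 2.125 → r_n = 105 kips.
  R_n,bearing = 1·75.47 + 3·105 = 390.5 kips → 0.75 × 390.5 = 293 kips.
Bolt shear governs: 160 kips.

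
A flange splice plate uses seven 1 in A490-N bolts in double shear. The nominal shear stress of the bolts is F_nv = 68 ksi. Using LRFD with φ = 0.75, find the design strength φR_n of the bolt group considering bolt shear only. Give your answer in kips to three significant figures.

A_b = π × 1² / 4 = 0.7854 in².
R_n = F_nv · A_b · n · n_s = 68 × 0.7854 × 7 × 2 = 747.7 kips.
Design strength φR_n = 0.75 × 747.7 = 561 kips.

561 kips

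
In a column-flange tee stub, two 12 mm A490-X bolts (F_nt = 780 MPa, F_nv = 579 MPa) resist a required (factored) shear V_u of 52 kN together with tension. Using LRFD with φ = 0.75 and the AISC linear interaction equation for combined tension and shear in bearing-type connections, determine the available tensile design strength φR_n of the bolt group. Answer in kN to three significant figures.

102 kN

A_b = π·12²/4 = 113.1 mm²; f_rv = 52 × 1000 / (2 × 113.1) = 229.9 MPa.
F'_nt = 1.3 F_nt − (F_nt / φF_nv) f_rv = 1.3·780 − (780/(0.75·579))·229.9 = 601.1 MPa, capped at F_nt → F'_nt = 601.1 MPa.
R_n = F'_nt · A_b · n = 601.1 × 113.1 × 2 / 1000 = 136 kN.
Design strength φR_n = 0.75 × 136 = 102 kN.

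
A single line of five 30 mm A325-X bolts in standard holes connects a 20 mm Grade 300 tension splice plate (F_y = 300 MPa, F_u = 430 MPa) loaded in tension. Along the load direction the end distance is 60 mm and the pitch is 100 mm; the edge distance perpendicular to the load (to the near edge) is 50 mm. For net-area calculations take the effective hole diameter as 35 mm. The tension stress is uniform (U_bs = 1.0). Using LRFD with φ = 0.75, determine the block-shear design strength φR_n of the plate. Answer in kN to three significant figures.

1380 kN

Shear plane L_v = 60 + 4·100 = 460 mm; A_gv = 460 × 20 = 9200 mm².
A_nv = (460 − 4.5·35) × 20 = 6050 mm².
A_nt = (50 − 0.5·35) × 20 = 650 mm².
0.6 F_u A_nv = 1561 kN; 0.6 F_y A_gv = 1656 kN → shear rupture governs the shear term.
R_n = 1561 + 1.0 × 430 × 650 / 1000 = 1840 kN.
Design strength φR_n = 0.75 × 1840 = 1380 kN.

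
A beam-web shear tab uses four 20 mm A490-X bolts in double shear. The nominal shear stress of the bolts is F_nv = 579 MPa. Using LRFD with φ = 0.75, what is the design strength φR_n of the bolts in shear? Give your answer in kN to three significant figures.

1090 kN

A_b = π × 20² / 4 = 314.2 mm².
R_n = F_nv · A_b · n · n_s = 579 × 314.2 × 4 × 2 / 1000 = 1455 kN.
Design strength φR_n = 0.75 × 1455 = 1090 kN.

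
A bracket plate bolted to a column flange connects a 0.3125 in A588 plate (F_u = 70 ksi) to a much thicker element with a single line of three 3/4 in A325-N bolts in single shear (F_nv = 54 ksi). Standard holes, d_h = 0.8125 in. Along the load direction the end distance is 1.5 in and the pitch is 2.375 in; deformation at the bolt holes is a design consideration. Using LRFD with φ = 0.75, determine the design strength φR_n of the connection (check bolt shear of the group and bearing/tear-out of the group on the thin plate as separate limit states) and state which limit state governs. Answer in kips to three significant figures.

53.7 kips (bolt shear governs)

Bolt shear: A_b = π·0.75²/4 = 0.4418 in²; R_n = 54 × 0.4418 × 3 × 1 = 71.57 kips → 0.75 × 71.57 = 53.7 kips.
Bearing (1.2 l_c t F_u ≤ 2.4 d t F_u): upper limit = 2.4·0.75·0.3125·70 = 39.38 kips.
  Edge l_c = 1.5 − 0.8125/2 = 1.094 → r_n = 28.71 kips; interior l_c = 2.375 − 0.8125 = 1.562 → r_n = 39.38 kips.
  R_n,bearing = 1·28.71 + 2·39.38 = 107.5 kips → 0.75 × 107.5 = 80.6 kips.
Bolt shear governs: 53.7 kips.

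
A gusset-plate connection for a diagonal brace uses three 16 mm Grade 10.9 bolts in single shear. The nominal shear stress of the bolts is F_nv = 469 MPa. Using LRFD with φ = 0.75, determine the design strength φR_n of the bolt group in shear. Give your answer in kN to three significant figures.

212 kN

A_b = π × 16² / 4 = 201.1 mm².
R_n = F_nv · A_b · n · n_s = 469 × 201.1 × 3 × 1 / 1000 = 282.9 kN.
Design strength φR_n = 0.75 × 282.9 = 212 kN.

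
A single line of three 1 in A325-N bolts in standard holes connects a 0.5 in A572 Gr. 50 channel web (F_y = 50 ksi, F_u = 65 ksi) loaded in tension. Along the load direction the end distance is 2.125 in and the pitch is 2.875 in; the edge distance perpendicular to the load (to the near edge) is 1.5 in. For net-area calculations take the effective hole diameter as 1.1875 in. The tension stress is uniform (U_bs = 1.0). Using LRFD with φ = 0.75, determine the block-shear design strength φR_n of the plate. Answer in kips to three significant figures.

Shear plane L_v = 2.125 + 2·2.875 = 7.875 in; A_gv = 7.875 × 0.5 = 3.938 in².
A_nv = (7.875 − 2.5·1.1875) × 0.5 = 2.453 in².
A_nt = (1.5 − 0.5·1.1875) × 0.5 = 0.4531 in².
0.6 F_u A_nv = 95.67 kips; 0.6 F_y A_gv = 118.1 kips → shear rupture governs the shear term.
R_n = 95.67 + 1.0 × 65 × 0.4531 = 125.1 kips.
Design strength φR_n = 0.75 × 125.1 = 93.8 kips.

93.8 kips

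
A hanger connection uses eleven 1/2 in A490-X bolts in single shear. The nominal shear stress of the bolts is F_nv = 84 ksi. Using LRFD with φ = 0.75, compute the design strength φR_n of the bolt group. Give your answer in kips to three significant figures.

A_b = π × 0.5² / 4 = 0.1963 in².
R_n = F_nv · A_b · n · n_s = 84 × 0.1963 × 11 × 1 = 181.4 kips.
Design strength φR_n = 0.75 × 181.4 = 136 kips.

136 kips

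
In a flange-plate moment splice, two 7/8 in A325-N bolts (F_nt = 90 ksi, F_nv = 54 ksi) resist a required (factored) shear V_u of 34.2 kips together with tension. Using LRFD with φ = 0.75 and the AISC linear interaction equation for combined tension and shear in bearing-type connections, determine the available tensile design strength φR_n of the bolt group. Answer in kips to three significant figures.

A_b = π·0.875²/4 = 0.6013 in²; f_rv = 34.2 / (2 × 0.6013) = 28.44 ksi.
F'_nt = 1.3 F_nt − (F_nt / φF_nv) f_rv = 1.3·90 − (90/(0.75·54))·28.44 = 53.81 ksi, capped at F_nt → F'_nt = 53.81 ksi.
R_n = F'_nt · A_b · n = 53.81 × 0.6013 × 2 = 64.71 kips.
Design strength φR_n = 0.75 × 64.71 = 48.5 kips.

48.5 kips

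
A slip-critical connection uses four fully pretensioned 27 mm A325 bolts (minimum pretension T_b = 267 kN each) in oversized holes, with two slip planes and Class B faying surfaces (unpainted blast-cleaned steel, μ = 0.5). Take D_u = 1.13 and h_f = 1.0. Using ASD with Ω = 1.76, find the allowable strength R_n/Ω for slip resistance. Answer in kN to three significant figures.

R_n = μ · D_u · h_f · T_b · n_s · n_b = 0.5 × 1.13 × 1.0 × 267 × 2 × 4 = 1207 kN.
Allowable strength R_n/Ω = 1207 / 1.76 = 686 kN.

686 kN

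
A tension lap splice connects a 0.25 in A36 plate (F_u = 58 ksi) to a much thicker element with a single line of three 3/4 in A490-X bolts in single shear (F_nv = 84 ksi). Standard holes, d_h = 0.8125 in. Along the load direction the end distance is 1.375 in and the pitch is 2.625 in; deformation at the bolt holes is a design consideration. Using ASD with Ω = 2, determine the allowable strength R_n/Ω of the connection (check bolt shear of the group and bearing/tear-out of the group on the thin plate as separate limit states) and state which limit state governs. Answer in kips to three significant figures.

Bolt shear: A_b = π·0.75²/4 = 0.4418 in²; R_n = 84 × 0.4418 × 3 × 1 = 111.3 kips → 111.3 / 2 = 55.7 kips.
Bearing (1.2 l_c t F_u ≤ 2.4 d t F_u): upper limit = 2.4·0.75·0.25·58 = 26.1 kips.
  Edge l_c = 1.375 − 0.8125/2 = 0.9688 → r_n = 16.86 kips; interior l_c = 2.625 − 0.8125 = 1.812 → r_n = 26.1 kips.
  R_n,bearing = 1·16.86 + 2·26.1 = 69.06 kips → 69.06 / 2 = 34.5 kips.
Bearing governs: 34.5 kips.

34.5 kips (bearing governs)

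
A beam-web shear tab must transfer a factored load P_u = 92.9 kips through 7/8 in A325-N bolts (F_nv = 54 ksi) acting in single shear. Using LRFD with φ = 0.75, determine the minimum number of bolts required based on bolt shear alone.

A_b = π·0.875²/4 = 0.6013 in².
Per-bolt design strength φR_n = 0.75 × 54 × 0.6013 × 1 = 24.35 kips.
n ≥ 92.9 / 24.35 = 3.815 → use 4 bolts.

4 bolts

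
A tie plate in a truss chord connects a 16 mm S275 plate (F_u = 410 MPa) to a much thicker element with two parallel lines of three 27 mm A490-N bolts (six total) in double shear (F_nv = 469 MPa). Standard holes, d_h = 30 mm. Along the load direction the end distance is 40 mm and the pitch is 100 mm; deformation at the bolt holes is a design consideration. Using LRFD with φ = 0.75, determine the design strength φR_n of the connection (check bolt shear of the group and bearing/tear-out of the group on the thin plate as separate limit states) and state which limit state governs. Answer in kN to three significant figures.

Bolt shear: A_b = π·27²/4 = 572.6 mm²; R_n = 469 × 572.6 × 6 × 2 / 1000 = 3222 kN → 0.75 × 3222 = 2420 kN.
Bearing (1.2 l_c t F_u ≤ 2.4 d t F_u): upper limit = 2.4·27·16·410 / 1000 = 425.1 kN.
  Edge l_c = 40 − 30/2 = 25 → r_n = 196.8 kN; interior l_c = 100 − 30 = 70 → r_n = 425.1 kN.
  R_n,bearing = 2·196.8 + 4·425.1 = 2094 kN → 0.75 × 2094 = 1570 kN.
Bearing governs: 1570 kN.

1570 kN (bearing governs)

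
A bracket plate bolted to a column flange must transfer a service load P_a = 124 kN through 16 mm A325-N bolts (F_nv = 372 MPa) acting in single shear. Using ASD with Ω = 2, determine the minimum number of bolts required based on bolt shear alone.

A_b = π·16²/4 = 201.1 mm².
Per-bolt allowable strength R_n/Ω = 372 × 201.1 × 1 / 1000 / 2 = 37.4 kN.
n ≥ 124 / 37.4 = 3.316 → use 4 bolts.

4 bolts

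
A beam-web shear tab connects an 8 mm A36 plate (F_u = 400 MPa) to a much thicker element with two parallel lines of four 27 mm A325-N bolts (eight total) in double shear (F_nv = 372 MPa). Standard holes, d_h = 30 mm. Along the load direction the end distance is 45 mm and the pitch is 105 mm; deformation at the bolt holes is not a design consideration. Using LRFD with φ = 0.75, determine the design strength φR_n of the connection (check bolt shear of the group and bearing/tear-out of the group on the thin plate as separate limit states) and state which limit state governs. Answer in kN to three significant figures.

Bolt shear: A_b = π·27²/4 = 572.6 mm²; R_n = 372 × 572.6 × 8 × 2 / 1000 = 3408 kN → 0.75 × 3408 = 2560 kN.
Bearing (1.5 l_c t F_u ≤ 3.0 d t F_u): upper limit = 3.0·27·8·400 / 1000 = 259.2 kN.
  Edge l_c = 45 − 30/2 = 30 → r_n = 144 kN; interior l_c = 105 − 30 = 75 → r_n = 259.2 kN.
  R_n,bearing = 2·144 + 6·259.2 = 1843 kN → 0.75 × 1843 = 1380 kN.
Bearing governs: 1380 kN.

1380 kN (bearing governs)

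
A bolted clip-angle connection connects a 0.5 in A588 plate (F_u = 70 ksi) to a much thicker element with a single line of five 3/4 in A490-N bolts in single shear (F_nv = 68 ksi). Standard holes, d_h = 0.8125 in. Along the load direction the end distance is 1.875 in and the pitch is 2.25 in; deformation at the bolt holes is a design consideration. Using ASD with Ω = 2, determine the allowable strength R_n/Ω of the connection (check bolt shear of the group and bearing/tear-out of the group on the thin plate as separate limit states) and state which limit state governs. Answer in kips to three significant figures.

Bolt shear: A_b = π·0.75²/4 = 0.4418 in²; R_n = 68 × 0.4418 × 5 × 1 = 150.2 kips → 150.2 / 2 = 75.1 kips.
Bearing (1.2 l_c t F_u ≤ 2.4 d t F_u): upper limit = 2.4·0.75·0.5·70 = 63 kips.
  Edge l_c = 1.875 − 0.8125/2 = 1.469 → r_n = 61.69 kips; interior l_c = 2.25 − 0.8125 = 1.438 → r_n = 60.37 kips.
  R_n,bearing = 1·61.69 + 4·60.37 = 303.2 kips → 303.2 / 2 = 152 kips.
Bolt shear governs: 75.1 kips.

75.1 kips (bolt shear governs)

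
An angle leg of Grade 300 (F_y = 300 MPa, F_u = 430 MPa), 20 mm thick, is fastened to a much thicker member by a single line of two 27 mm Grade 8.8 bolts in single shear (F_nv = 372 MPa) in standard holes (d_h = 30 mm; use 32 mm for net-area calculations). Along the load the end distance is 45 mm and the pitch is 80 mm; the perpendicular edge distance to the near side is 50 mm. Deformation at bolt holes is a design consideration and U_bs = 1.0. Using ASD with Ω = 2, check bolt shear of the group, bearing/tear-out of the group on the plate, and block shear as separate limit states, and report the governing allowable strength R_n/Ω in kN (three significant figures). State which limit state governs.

Bolt shear: A_b = π·27²/4 = 572.6 mm²; R_n = 372 × 572.6 × 2 × 1 / 1000 = 426 kN → 426 / 2 = 213 kN.
Bearing: edge l_c = 30, r_n = 309.6 kN; interior l_c = 50, r_n = 516 kN; R_n = 309.6 + 1·516 = 825.6 kN → 413 kN.
Block shear: A_gv = 2500, A_nv = 1540, A_nt = 680 mm²; R_n = min(0.6F_uA_nv, 0.6F_yA_gv) + U_bs·F_u·A_nt = 689.7 kN → 345 kN.
Bolt shear governs: 213 kN.

213 kN (bolt shear governs)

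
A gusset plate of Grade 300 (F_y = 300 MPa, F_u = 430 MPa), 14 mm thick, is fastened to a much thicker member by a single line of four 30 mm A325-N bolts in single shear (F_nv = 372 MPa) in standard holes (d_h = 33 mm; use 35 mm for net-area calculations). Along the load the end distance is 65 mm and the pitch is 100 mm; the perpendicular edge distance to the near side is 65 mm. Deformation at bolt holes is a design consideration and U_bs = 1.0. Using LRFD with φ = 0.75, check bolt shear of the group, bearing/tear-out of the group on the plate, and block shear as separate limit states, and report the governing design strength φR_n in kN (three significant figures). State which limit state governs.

789 kN (bolt shear governs)

Bolt shear: A_b = π·30²/4 = 706.9 mm²; R_n = 372 × 706.9 × 4 × 1 / 1000 = 1052 kN → 0.75 × 1052 = 789 kN.
Bearing: edge l_c = 48.5, r_n = 350.4 kN; interior l_c = 67, r_n = 433.4 kN; R_n = 350.4 + 3·433.4 = 1651 kN → 1240 kN.
Block shear: A_gv = 5110, A_nv = 3395, A_nt = 665 mm²; R_n = min(0.6F_uA_nv, 0.6F_yA_gv) + U_bs·F_u·A_nt = 1162 kN → 871 kN.
Bolt shear governs: 789 kN.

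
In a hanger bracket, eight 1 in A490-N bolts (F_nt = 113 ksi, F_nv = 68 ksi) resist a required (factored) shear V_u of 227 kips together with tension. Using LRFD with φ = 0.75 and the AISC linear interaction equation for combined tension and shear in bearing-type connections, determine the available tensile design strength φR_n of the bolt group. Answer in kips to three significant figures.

315 kips

A_b = π·1²/4 = 0.7854 in²; f_rv = 227 / (8 × 0.7854) = 36.13 ksi.
F'_nt = 1.3 F_nt − (F_nt / φF_nv) f_rv = 1.3·113 − (113/(0.75·68))·36.13 = 66.85 ksi, capped at F_nt → F'_nt = 66.85 ksi.
R_n = F'_nt · A_b · n = 66.85 × 0.7854 × 8 = 420 kips.
Design strength φR_n = 0.75 × 420 = 315 kips.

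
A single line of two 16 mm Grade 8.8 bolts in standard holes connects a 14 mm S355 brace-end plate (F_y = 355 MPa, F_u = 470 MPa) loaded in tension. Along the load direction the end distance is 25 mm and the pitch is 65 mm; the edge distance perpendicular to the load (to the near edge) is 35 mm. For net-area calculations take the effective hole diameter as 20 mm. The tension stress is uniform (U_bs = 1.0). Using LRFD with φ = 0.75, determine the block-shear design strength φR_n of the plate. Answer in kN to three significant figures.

301 kN

Shear plane L_v = 25 + 1·65 = 90 mm; A_gv = 90 × 14 = 1260 mm².
A_nv = (90 − 1.5·20) × 14 = 840 mm².
A_nt = (35 − 0.5·20) × 14 = 350 mm².
0.6 F_u A_nv = 236.9 kN; 0.6 F_y A_gv = 268.4 kN → shear rupture governs the shear term.
R_n = 236.9 + 1.0 × 470 × 350 / 1000 = 401.4 kN.
Design strength φR_n = 0.75 × 401.4 = 301 kN.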